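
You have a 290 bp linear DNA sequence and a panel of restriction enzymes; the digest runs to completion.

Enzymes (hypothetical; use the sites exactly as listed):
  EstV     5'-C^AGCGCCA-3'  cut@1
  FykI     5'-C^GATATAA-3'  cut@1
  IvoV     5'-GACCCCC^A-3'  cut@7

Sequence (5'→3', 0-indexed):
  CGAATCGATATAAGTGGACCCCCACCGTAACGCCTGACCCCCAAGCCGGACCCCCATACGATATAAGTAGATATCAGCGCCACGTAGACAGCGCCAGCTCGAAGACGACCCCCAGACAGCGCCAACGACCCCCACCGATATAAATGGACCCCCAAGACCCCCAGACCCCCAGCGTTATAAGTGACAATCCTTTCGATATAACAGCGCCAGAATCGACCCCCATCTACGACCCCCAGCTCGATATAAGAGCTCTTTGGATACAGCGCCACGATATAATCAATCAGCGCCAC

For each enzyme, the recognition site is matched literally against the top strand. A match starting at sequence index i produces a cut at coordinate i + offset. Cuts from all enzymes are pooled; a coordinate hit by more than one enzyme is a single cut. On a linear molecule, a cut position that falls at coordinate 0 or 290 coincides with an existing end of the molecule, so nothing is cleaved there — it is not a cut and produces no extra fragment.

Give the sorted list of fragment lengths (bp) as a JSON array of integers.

[3,4,4,5,6,8,8,8,8,9,13,13,13,14,16,16,17,17,19,19,22,24,24]

Scan for sites:
  EstV CAGCGCCA/1: at [74, 88, 116, 201, 260, 281] ⇒ [75, 89, 117, 202, 261, 282]
  FykI CGATATAA/1: at [5, 58, 135, 193, 238, 268] ⇒ [6, 59, 136, 194, 239, 269]
  IvoV GACCCCCA/7: at [16, 35, 48, 106, 126, 146, 155, 163, 214, 227] ⇒ [23, 42, 55, 113, 133, 153, 162, 170, 221, 234]

All cut coordinates (distinct, sorted): [6, 23, 42, 55, 59, 75, 89, 113, 117, 133, 136, 153, 162, 170, 194, 202, 221, 234, 239, 261, 269, 282]

Fragments:
  [0,6): 6 bp
  [6,23): 17 bp
  [23,42): 19 bp
  [42,55): 13 bp
  [55,59): 4 bp
  [59,75): 16 bp
  [75,89): 14 bp
  [89,113): 24 bp
  [113,117): 4 bp
  [117,133): 16 bp
  [133,136): 3 bp
  [136,153): 17 bp
  [153,162): 9 bp
  [162,170): 8 bp
  [170,194): 24 bp
  [194,202): 8 bp
  [202,221): 19 bp
  [221,234): 13 bp
  [234,239): 5 bp
  [239,261): 22 bp
  [261,269): 8 bp
  [269,282): 13 bp
  [282,290): 8 bp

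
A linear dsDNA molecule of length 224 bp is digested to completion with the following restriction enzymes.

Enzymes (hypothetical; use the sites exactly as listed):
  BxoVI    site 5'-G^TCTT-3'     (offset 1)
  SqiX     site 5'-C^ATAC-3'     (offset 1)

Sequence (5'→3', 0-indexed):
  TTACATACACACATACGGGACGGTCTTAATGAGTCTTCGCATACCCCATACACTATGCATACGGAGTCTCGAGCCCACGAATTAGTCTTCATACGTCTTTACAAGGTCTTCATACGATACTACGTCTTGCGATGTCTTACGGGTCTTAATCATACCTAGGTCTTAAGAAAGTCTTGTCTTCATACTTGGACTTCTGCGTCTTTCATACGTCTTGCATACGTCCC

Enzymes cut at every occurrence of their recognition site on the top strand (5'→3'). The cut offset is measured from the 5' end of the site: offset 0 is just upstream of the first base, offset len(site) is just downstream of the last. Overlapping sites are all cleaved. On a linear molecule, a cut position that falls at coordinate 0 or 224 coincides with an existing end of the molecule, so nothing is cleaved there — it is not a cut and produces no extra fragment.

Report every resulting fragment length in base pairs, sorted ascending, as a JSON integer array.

Site scan:
  BxoVI GTCTT/1: at [22, 32, 84, 94, 105, 123, 133, 142, 159, 170, 175, 197, 208] ⇒ [23, 33, 85, 95, 106, 124, 134, 143, 160, 171, 176, 198, 209]
  SqiX CATAC/1: at [3, 11, 39, 46, 57, 89, 110, 150, 180, 203, 214] ⇒ [4, 12, 40, 47, 58, 90, 111, 151, 181, 204, 215]

Pooled cuts: [4, 12, 23, 33, 40, 47, 58, 85, 90, 95, 106, 111, 124, 134, 143, 151, 160, 171, 176, 181, 198, 204, 209, 215]

Fragment lengths:
  [0,4): 4 bp
  [4,12): 8 bp
  [12,23): 11 bp
  [23,33): 10 bp
  [33,40): 7 bp
  [40,47): 7 bp
  [47,58): 11 bp
  [58,85): 27 bp
  [85,90): 5 bp
  [90,95): 5 bp
  [95,106): 11 bp
  [106,111): 5 bp
  [111,124): 13 bp
  [124,134): 10 bp
  [134,143): 9 bp
  [143,151): 8 bp
  [151,160): 9 bp
  [160,171): 11 bp
  [171,176): 5 bp
  [176,181): 5 bp
  [181,198): 17 bp
  [198,204): 6 bp
  [204,209): 5 bp
  [209,215): 6 bp
  [215,224): 9 bp

[4,5,5,5,5,5,5,6,6,7,7,8,8,9,9,9,10,10,11,11,11,11,13,17,27]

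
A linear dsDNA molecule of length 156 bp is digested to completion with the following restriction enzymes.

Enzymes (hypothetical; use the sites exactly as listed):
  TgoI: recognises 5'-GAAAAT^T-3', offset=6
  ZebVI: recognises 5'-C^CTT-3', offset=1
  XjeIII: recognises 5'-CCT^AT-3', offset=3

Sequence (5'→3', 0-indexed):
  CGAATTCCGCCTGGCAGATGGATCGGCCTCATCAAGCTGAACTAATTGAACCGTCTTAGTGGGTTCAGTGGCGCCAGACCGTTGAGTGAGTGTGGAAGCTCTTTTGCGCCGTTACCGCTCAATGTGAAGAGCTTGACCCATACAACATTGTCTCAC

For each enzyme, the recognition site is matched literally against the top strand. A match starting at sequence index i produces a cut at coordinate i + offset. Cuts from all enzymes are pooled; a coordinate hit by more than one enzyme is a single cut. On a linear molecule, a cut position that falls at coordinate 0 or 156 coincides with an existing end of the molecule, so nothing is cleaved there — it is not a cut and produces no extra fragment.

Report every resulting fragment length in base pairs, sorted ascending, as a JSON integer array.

Per-enzyme occurrences:
  TgoI (GAAAATT, off=6): no sites
  ZebVI (CCTT, off=1): no sites
  XjeIII (CCTAT, off=3): no sites

All cut coordinates (distinct, sorted): ∅

Fragments:
  no cuts → one linear fragment of 156 bp

[156]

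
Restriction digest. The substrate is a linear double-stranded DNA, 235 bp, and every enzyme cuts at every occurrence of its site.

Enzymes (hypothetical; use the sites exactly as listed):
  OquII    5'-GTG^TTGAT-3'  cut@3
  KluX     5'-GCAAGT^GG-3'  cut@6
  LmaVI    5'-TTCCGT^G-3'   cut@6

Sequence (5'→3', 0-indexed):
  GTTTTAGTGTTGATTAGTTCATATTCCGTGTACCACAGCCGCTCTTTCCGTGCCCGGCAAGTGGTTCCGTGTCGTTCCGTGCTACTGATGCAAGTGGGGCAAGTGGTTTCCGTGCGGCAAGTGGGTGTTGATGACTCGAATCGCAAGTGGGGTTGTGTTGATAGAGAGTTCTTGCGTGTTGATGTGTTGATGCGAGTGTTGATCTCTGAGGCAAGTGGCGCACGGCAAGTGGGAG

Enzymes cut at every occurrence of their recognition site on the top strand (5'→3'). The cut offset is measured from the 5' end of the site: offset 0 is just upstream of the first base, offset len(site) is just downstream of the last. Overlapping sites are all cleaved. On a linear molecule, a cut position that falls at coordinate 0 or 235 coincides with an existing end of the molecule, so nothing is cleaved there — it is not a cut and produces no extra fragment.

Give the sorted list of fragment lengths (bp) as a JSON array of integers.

Scan for sites:
  OquII GTGTTGAT/3: at [6, 124, 154, 175, 183, 195] ⇒ [9, 127, 157, 178, 186, 198]
  KluX GCAAGTGG/6: at [56, 89, 98, 116, 142, 210, 224] ⇒ [62, 95, 104, 122, 148, 216, 230]
  LmaVI TTCCGTG/6: at [23, 45, 64, 74, 107] ⇒ [29, 51, 70, 80, 113]

Pooled cuts: [9, 29, 51, 62, 70, 80, 95, 104, 113, 122, 127, 148, 157, 178, 186, 198, 216, 230]

Fragments:
  [0,9): 9 bp
  [9,29): 20 bp
  [29,51): 22 bp
  [51,62): 11 bp
  [62,70): 8 bp
  [70,80): 10 bp
  [80,95): 15 bp
  [95,104): 9 bp
  [104,113): 9 bp
  [113,122): 9 bp
  [122,127): 5 bp
  [127,148): 21 bp
  [148,157): 9 bp
  [157,178): 21 bp
  [178,186): 8 bp
  [186,198): 12 bp
  [198,216): 18 bp
  [216,230): 14 bp
  [230,235): 5 bp

[5,5,8,8,9,9,9,9,9,10,11,12,14,15,18,20,21,21,22]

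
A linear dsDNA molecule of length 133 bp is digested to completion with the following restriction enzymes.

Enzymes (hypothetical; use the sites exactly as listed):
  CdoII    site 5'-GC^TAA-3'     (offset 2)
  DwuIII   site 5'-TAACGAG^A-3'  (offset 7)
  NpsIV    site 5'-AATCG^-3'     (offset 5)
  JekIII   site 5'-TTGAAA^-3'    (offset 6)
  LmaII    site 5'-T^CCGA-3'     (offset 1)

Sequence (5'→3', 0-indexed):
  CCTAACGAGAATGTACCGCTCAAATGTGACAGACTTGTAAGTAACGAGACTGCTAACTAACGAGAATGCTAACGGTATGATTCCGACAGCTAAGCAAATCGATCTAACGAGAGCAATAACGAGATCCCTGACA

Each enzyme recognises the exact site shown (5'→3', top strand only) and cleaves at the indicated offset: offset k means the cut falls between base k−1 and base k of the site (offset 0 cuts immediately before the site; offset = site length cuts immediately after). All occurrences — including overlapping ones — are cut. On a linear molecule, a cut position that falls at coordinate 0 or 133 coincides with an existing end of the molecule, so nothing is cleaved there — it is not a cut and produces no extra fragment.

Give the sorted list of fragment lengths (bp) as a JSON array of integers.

Per-enzyme occurrences:
  CdoII GCTAA/2: at [51, 67, 88] ⇒ [53, 69, 90]
  DwuIII TAACGAGA/7: at [2, 41, 57, 104, 116] ⇒ [9, 48, 64, 111, 123]
  NpsIV AATCG/5: at [96] ⇒ [101]
  JekIII (TTGAAA, off=6): no sites
  LmaII TCCGA/1: at [81] ⇒ [82]

All cut coordinates (distinct, sorted): [9, 48, 53, 64, 69, 82, 90, 101, 111, 123]

Fragment lengths:
  [0,9): 9 bp
  [9,48): 39 bp
  [48,53): 5 bp
  [53,64): 11 bp
  [64,69): 5 bp
  [69,82): 13 bp
  [82,90): 8 bp
  [90,101): 11 bp
  [101,111): 10 bp
  [111,123): 12 bp
  [123,133): 10 bp

[5,5,8,9,10,10,11,11,12,13,39]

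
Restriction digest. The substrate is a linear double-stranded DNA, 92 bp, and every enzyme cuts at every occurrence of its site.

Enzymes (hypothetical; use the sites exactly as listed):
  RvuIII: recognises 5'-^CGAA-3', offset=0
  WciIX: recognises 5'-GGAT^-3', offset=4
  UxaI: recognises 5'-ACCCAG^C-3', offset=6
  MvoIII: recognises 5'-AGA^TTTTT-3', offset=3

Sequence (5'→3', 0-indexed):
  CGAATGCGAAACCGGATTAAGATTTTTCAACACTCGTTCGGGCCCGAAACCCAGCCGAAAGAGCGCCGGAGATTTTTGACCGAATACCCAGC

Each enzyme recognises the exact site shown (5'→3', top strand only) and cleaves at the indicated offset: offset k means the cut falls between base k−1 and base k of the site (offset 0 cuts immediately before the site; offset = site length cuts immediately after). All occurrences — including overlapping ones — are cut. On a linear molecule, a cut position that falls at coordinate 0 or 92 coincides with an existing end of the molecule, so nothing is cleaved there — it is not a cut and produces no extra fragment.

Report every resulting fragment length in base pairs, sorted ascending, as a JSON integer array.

Per-enzyme occurrences:
  RvuIII CGAA/0: at [0, 6, 44, 55, 80] ⇒ [6, 44, 55, 80] (position 0 is a terminus of the linear molecule — no cut)
  WciIX GGAT/4: at [13] ⇒ [17]
  UxaI ACCCAGC/6: at [48, 85] ⇒ [54, 91]
  MvoIII AGATTTTT/3: at [19, 69] ⇒ [22, 72]

Pooled cuts: [6, 17, 22, 44, 54, 55, 72, 80, 91]

Fragments:
  [0,6): 6 bp
  [6,17): 11 bp
  [17,22): 5 bp
  [22,44): 22 bp
  [44,54): 10 bp
  [54,55): 1 bp
  [55,72): 17 bp
  [72,80): 8 bp
  [80,91): 11 bp
  [91,92): 1 bp

[1,1,5,6,8,10,11,11,17,22]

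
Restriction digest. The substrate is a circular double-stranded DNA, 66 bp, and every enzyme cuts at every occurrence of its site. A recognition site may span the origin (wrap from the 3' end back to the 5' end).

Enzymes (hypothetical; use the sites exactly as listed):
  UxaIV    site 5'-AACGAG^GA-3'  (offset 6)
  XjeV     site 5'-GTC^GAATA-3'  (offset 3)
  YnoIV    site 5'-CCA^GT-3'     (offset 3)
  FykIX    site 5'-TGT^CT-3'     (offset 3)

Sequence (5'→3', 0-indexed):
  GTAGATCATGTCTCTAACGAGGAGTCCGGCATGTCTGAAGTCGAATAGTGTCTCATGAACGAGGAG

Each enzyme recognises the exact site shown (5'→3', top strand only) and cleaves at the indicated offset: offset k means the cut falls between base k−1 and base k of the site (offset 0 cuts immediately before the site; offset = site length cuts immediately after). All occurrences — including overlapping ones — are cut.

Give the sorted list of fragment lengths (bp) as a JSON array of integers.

Scan for sites:
  UxaIV AACGAGGA/6: at [15, 57] ⇒ [21, 63]
  XjeV GTCGAATA/3: at [39] ⇒ [42]
  YnoIV (CCAGT, off=3): no sites
  FykIX TGTCT/3: at [8, 31, 48] ⇒ [11, 34, 51]

All cut coordinates (distinct, sorted): [11, 21, 34, 42, 51, 63]

Fragments:
  11→21: 10 bp
  21→34: 13 bp
  34→42: 8 bp
  42→51: 9 bp
  51→63: 12 bp
  63→11 (wrap): 66-63+11 = 14 bp

[8,9,10,12,13,14]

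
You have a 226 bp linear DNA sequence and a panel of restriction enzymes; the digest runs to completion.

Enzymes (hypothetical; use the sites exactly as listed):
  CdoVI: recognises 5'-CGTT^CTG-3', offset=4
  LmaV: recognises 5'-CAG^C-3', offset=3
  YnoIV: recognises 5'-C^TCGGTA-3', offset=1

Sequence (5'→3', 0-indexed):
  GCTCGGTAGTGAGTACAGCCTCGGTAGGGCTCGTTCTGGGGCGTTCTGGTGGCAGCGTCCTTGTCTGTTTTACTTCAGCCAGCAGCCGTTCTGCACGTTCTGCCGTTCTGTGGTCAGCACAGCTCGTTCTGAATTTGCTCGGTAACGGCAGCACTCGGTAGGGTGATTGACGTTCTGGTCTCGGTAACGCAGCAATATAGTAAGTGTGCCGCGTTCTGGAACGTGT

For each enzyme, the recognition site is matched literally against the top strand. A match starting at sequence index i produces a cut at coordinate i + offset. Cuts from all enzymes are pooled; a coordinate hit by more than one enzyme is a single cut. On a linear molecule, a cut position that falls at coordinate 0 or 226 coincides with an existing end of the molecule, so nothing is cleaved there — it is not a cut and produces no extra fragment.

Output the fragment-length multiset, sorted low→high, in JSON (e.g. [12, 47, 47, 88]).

[2,2,3,3,4,5,5,6,6,8,9,10,10,10,10,11,12,13,15,16,20,23,23]

Site scan:
  CdoVI CGTTCTG/4: at [31, 41, 86, 95, 103, 124, 170, 211] ⇒ [35, 45, 90, 99, 107, 128, 174, 215]
  LmaV CAGC/3: at [15, 52, 75, 79, 82, 114, 119, 148, 189] ⇒ [18, 55, 78, 82, 85, 117, 122, 151, 192]
  YnoIV CTCGGTA/1: at [1, 19, 137, 153, 179] ⇒ [2, 20, 138, 154, 180]

Pooled cuts: [2, 18, 20, 35, 45, 55, 78, 82, 85, 90, 99, 107, 117, 122, 128, 138, 151, 154, 174, 180, 192, 215]

Fragments:
  [0,2): 2 bp
  [2,18): 16 bp
  [18,20): 2 bp
  [20,35): 15 bp
  [35,45): 10 bp
  [45,55): 10 bp
  [55,78): 23 bp
  [78,82): 4 bp
  [82,85): 3 bp
  [85,90): 5 bp
  [90,99): 9 bp
  [99,107): 8 bp
  [107,117): 10 bp
  [117,122): 5 bp
  [122,128): 6 bp
  [128,138): 10 bp
  [138,151): 13 bp
  [151,154): 3 bp
  [154,174): 20 bp
  [174,180): 6 bp
  [180,192): 12 bp
  [192,215): 23 bp
  [215,226): 11 bp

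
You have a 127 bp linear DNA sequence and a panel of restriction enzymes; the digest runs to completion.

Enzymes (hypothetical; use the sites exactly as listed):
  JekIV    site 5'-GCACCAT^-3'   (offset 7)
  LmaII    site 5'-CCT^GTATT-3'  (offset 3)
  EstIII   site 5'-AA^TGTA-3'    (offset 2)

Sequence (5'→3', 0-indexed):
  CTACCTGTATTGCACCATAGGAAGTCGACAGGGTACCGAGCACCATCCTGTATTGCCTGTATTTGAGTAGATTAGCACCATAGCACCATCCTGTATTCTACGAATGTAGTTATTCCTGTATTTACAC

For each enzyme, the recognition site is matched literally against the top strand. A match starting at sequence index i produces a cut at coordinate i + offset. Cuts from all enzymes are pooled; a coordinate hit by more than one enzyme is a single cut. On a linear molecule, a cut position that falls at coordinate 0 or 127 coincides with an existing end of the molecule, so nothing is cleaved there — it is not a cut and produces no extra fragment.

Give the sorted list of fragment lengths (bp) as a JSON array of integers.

Site scan:
  JekIV (GCACCAT, off=7): starts [11, 39, 74, 82] → cuts [18, 46, 81, 89]
  LmaII (CCTGTATT, off=3): starts [3, 46, 55, 89, 114] → cuts [6, 49, 58, 92, 117]
  EstIII (AATGTA, off=2): starts [102] → cuts [104]

Pooled cuts: [6, 18, 46, 49, 58, 81, 89, 92, 104, 117]

Fragments:
  [0,6): 6 bp
  [6,18): 12 bp
  [18,46): 28 bp
  [46,49): 3 bp
  [49,58): 9 bp
  [58,81): 23 bp
  [81,89): 8 bp
  [89,92): 3 bp
  [92,104): 12 bp
  [104,117): 13 bp
  [117,127): 10 bp

[3,3,6,8,9,10,12,12,13,23,28]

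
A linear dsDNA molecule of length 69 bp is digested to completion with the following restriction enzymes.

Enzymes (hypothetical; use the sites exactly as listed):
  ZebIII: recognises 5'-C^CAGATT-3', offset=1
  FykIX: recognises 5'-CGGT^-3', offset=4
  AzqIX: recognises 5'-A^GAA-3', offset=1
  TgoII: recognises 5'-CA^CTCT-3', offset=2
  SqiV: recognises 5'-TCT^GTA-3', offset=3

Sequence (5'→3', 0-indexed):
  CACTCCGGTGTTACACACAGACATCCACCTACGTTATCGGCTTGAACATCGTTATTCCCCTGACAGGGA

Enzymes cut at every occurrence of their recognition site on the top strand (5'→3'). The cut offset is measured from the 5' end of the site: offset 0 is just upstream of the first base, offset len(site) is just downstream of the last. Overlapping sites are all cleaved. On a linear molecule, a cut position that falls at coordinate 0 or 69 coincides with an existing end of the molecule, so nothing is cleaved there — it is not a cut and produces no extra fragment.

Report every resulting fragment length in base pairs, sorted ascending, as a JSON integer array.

Per-enzyme occurrences:
  ZebIII (CCAGATT, off=1): no sites
  FykIX (CGGT, off=4): starts [5] → cuts [9]
  AzqIX (AGAA, off=1): no sites
  TgoII (CACTCT, off=2): no sites
  SqiV (TCTGTA, off=3): no sites

Pooled cuts: [9]

Fragment lengths:
  [0,9): 9 bp
  [9,69): 60 bp

[9,60]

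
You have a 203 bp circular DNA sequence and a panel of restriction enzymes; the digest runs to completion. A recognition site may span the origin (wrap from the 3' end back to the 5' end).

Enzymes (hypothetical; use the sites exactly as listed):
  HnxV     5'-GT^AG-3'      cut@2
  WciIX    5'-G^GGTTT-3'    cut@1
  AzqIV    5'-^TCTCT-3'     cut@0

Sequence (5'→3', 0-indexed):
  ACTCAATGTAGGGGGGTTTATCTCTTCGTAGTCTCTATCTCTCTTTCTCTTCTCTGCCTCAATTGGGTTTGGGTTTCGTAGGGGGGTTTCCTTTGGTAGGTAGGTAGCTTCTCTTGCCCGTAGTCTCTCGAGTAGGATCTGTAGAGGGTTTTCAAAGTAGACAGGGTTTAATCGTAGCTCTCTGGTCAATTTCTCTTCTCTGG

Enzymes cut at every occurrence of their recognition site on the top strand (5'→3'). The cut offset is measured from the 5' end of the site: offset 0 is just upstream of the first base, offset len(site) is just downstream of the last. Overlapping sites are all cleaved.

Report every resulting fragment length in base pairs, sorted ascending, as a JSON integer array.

Per-enzyme occurrences:
  HnxV GTAG/2: at [7, 27, 77, 95, 99, 103, 119, 131, 140, 156, 173] ⇒ [9, 29, 79, 97, 101, 105, 121, 133, 142, 158, 175]
  WciIX GGGTTT/1: at [13, 64, 70, 83, 145, 163] ⇒ [14, 65, 71, 84, 146, 164]
  AzqIV TCTCT/0: at [20, 31, 37, 39, 45, 50, 109, 123, 178, 191, 196] ⇒ [20, 31, 37, 39, 45, 50, 109, 123, 178, 191, 196]

All cut coordinates (distinct, sorted): [9, 14, 20, 29, 31, 37, 39, 45, 50, 65, 71, 79, 84, 97, 101, 105, 109, 121, 123, 133, 142, 146, 158, 164, 175, 178, 191, 196]

Fragment lengths:
  9→14: 5 bp
  14→20: 6 bp
  20→29: 9 bp
  29→31: 2 bp
  31→37: 6 bp
  37→39: 2 bp
  39→45: 6 bp
  45→50: 5 bp
  50→65: 15 bp
  65→71: 6 bp
  71→79: 8 bp
  79→84: 5 bp
  84→97: 13 bp
  97→101: 4 bp
  101→105: 4 bp
  105→109: 4 bp
  109→121: 12 bp
  121→123: 2 bp
  123→133: 10 bp
  133→142: 9 bp
  142→146: 4 bp
  146→158: 12 bp
  158→164: 6 bp
  164→175: 11 bp
  175→178: 3 bp
  178→191: 13 bp
  191→196: 5 bp
  196→9 (wrap): 203-196+9 = 16 bp

[2,2,2,3,4,4,4,4,5,5,5,5,6,6,6,6,6,8,9,9,10,11,12,12,13,13,15,16]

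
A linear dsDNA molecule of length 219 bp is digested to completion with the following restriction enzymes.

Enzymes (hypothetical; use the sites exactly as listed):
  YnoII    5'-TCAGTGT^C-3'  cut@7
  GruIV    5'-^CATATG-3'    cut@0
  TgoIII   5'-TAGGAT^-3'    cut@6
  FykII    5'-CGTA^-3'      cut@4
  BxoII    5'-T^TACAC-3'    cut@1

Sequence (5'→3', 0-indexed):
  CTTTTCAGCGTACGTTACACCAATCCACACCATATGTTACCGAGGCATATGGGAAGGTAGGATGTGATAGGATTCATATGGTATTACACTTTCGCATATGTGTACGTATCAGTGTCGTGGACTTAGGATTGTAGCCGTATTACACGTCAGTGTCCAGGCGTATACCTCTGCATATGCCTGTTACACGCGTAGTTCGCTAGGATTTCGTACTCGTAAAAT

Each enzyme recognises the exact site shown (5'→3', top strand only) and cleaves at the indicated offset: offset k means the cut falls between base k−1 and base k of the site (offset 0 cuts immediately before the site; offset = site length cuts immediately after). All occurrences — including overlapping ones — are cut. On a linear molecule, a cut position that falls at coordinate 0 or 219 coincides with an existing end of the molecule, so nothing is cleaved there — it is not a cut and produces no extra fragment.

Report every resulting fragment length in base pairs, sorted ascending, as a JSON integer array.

[1,1,3,4,6,6,7,8,9,10,10,10,10,10,11,12,12,13,14,14,15,15,18]

Site scan:
  YnoII TCAGTGTC/7: at [108, 146] ⇒ [115, 153]
  GruIV CATATG/0: at [30, 45, 74, 94, 170] ⇒ [30, 45, 74, 94, 170]
  TgoIII TAGGAT/6: at [57, 67, 123, 197] ⇒ [63, 73, 129, 203]
  FykII CGTA/4: at [8, 104, 135, 158, 187, 205, 211] ⇒ [12, 108, 139, 162, 191, 209, 215]
  BxoII TTACAC/1: at [14, 83, 139, 180] ⇒ [15, 84, 140, 181]

All cut coordinates (distinct, sorted): [12, 15, 30, 45, 63, 73, 74, 84, 94, 108, 115, 129, 139, 140, 153, 162, 170, 181, 191, 203, 209, 215]

Fragment lengths:
  [0,12): 12 bp
  [12,15): 3 bp
  [15,30): 15 bp
  [30,45): 15 bp
  [45,63): 18 bp
  [63,73): 10 bp
  [73,74): 1 bp
  [74,84): 10 bp
  [84,94): 10 bp
  [94,108): 14 bp
  [108,115): 7 bp
  [115,129): 14 bp
  [129,139): 10 bp
  [139,140): 1 bp
  [140,153): 13 bp
  [153,162): 9 bp
  [162,170): 8 bp
  [170,181): 11 bp
  [181,191): 10 bp
  [191,203): 12 bp
  [203,209): 6 bp
  [209,215): 6 bp
  [215,219): 4 bp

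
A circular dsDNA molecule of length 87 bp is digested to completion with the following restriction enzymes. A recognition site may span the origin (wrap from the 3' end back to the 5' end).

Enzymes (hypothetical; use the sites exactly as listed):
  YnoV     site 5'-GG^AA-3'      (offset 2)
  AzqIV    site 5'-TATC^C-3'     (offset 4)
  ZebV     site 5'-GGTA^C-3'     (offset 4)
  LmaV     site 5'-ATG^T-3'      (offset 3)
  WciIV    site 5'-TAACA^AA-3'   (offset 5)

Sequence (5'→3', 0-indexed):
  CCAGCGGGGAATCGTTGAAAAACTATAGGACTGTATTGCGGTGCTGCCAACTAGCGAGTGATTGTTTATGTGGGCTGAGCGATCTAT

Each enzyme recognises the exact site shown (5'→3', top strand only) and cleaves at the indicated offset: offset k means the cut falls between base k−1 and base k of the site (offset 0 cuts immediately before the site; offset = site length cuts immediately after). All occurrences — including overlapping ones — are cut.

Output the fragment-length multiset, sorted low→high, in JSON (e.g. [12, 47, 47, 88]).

[8,18,61]

Per-enzyme occurrences:
  YnoV GGAA/2: at [7] ⇒ [9]
  AzqIV TATCC/4: at [84] ⇒ [1]
  ZebV (GGTAC, off=4): no sites
  LmaV ATGT/3: at [67] ⇒ [70]
  WciIV (TAACAAA, off=5): no sites

Pooled cuts: [1, 9, 70]

Fragments:
  1→9: 8 bp
  9→70: 61 bp
  70→1 (wrap): 87-70+1 = 18 bp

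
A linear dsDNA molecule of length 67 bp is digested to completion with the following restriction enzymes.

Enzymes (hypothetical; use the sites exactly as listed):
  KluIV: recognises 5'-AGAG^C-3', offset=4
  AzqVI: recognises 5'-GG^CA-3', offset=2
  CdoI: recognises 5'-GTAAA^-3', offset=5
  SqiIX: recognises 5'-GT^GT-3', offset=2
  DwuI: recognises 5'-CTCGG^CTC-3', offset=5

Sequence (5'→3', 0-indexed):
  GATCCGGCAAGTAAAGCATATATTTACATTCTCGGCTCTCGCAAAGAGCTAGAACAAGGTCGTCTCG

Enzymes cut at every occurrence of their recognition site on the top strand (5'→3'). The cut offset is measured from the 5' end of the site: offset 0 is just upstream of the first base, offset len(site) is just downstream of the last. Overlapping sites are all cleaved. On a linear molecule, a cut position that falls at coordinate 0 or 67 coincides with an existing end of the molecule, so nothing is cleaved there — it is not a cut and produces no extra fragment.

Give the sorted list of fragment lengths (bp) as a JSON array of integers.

[7,8,13,19,20]

Scan for sites:
  KluIV (AGAGC, off=4): starts [44] → cuts [48]
  AzqVI (GGCA, off=2): starts [5] → cuts [7]
  CdoI (GTAAA, off=5): starts [10] → cuts [15]
  SqiIX (GTGT, off=2): no sites
  DwuI (CTCGGCTC, off=5): starts [30] → cuts [35]

All cut coordinates (distinct, sorted): [7, 15, 35, 48]

Fragments:
  [0,7): 7 bp
  [7,15): 8 bp
  [15,35): 20 bp
  [35,48): 13 bp
  [48,67): 19 bp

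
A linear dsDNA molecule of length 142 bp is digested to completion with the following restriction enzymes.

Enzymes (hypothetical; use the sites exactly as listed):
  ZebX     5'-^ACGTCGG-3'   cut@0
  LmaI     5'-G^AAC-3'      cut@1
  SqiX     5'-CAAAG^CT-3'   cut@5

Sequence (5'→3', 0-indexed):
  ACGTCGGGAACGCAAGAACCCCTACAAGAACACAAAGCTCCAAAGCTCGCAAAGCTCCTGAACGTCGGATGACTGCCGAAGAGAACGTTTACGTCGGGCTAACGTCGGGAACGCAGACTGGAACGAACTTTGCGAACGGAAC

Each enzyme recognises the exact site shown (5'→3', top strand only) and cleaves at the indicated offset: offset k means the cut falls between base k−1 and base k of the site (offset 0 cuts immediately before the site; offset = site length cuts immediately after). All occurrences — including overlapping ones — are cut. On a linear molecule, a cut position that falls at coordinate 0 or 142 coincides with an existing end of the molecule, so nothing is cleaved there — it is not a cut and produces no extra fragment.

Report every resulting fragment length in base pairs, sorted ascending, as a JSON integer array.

Scan for sites:
  ZebX (ACGTCGG, off=0): starts [0, 61, 90, 101] → cuts [61, 90, 101] (position 0 is a terminus of the linear molecule — no cut)
  LmaI (GAAC, off=1): starts [7, 15, 27, 59, 82, 108, 120, 124, 133, 138] → cuts [8, 16, 28, 60, 83, 109, 121, 125, 134, 139]
  SqiX (CAAAGCT, off=5): starts [32, 40, 49] → cuts [37, 45, 54]

All cut coordinates (distinct, sorted): [8, 16, 28, 37, 45, 54, 60, 61, 83, 90, 101, 109, 121, 125, 134, 139]

Fragment lengths:
  [0,8): 8 bp
  [8,16): 8 bp
  [16,28): 12 bp
  [28,37): 9 bp
  [37,45): 8 bp
  [45,54): 9 bp
  [54,60): 6 bp
  [60,61): 1 bp
  [61,83): 22 bp
  [83,90): 7 bp
  [90,101): 11 bp
  [101,109): 8 bp
  [109,121): 12 bp
  [121,125): 4 bp
  [125,134): 9 bp
  [134,139): 5 bp
  [139,142): 3 bp

[1,3,4,5,6,7,8,8,8,8,9,9,9,11,12,12,22]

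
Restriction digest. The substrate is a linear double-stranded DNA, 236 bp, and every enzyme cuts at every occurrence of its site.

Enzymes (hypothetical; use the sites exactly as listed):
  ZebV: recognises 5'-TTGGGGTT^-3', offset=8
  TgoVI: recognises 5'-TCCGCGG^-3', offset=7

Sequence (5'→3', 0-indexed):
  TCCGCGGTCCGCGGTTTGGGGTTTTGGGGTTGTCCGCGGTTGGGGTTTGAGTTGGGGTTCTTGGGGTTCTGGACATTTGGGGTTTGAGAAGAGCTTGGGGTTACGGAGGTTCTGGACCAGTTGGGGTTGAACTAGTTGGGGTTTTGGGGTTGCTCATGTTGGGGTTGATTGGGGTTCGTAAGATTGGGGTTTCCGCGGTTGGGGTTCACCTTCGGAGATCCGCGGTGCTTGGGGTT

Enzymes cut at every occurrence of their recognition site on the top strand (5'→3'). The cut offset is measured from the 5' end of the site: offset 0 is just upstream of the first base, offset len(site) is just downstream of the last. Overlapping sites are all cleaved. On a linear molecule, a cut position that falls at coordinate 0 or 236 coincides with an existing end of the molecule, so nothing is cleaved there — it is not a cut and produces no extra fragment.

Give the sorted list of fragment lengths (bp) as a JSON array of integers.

[7,7,7,8,8,8,8,8,9,9,10,11,12,15,15,15,16,18,19,26]

Scan for sites:
  ZebV (TTGGGGTT, off=8): starts [15, 23, 39, 51, 60, 76, 94, 120, 135, 143, 158, 168, 183, 198, 228] → cuts [23, 31, 47, 59, 68, 84, 102, 128, 143, 151, 166, 176, 191, 206] (position 236 is a terminus of the linear molecule — no cut)
  TgoVI (TCCGCGG, off=7): starts [0, 7, 32, 191, 218] → cuts [7, 14, 39, 198, 225]

Pooled cuts: [7, 14, 23, 31, 39, 47, 59, 68, 84, 102, 128, 143, 151, 166, 176, 191, 198, 206, 225]

Fragments:
  [0,7): 7 bp
  [7,14): 7 bp
  [14,23): 9 bp
  [23,31): 8 bp
  [31,39): 8 bp
  [39,47): 8 bp
  [47,59): 12 bp
  [59,68): 9 bp
  [68,84): 16 bp
  [84,102): 18 bp
  [102,128): 26 bp
  [128,143): 15 bp
  [143,151): 8 bp
  [151,166): 15 bp
  [166,176): 10 bp
  [176,191): 15 bp
  [191,198): 7 bp
  [198,206): 8 bp
  [206,225): 19 bp
  [225,236): 11 bp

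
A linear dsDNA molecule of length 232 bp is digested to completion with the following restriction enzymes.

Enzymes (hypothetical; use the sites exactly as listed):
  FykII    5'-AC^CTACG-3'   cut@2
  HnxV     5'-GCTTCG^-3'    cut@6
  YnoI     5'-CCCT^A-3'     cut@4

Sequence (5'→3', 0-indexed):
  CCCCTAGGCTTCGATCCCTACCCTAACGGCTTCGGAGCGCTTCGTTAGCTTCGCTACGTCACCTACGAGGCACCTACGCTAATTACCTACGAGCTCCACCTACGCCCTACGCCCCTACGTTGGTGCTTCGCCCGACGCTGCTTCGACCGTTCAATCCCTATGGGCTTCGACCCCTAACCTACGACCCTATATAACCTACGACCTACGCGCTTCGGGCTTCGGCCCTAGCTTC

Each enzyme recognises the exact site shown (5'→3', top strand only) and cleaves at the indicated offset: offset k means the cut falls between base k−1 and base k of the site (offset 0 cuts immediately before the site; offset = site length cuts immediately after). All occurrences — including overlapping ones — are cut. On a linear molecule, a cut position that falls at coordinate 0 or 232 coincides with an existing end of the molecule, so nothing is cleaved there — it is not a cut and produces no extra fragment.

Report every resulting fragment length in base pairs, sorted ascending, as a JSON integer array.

Site scan:
  FykII ACCTACG/2: at [60, 71, 84, 97, 176, 193, 200] ⇒ [62, 73, 86, 99, 178, 195, 202]
  HnxV GCTTCG/6: at [7, 28, 38, 47, 124, 139, 163, 208, 215] ⇒ [13, 34, 44, 53, 130, 145, 169, 214, 221]
  YnoI CCCTA/4: at [1, 15, 20, 104, 112, 155, 171, 184, 222] ⇒ [5, 19, 24, 108, 116, 159, 175, 188, 226]

All cut coordinates (distinct, sorted): [5, 13, 19, 24, 34, 44, 53, 62, 73, 86, 99, 108, 116, 130, 145, 159, 169, 175, 178, 188, 195, 202, 214, 221, 226]

Fragment lengths:
  [0,5): 5 bp
  [5,13): 8 bp
  [13,19): 6 bp
  [19,24): 5 bp
  [24,34): 10 bp
  [34,44): 10 bp
  [44,53): 9 bp
  [53,62): 9 bp
  [62,73): 11 bp
  [73,86): 13 bp
  [86,99): 13 bp
  [99,108): 9 bp
  [108,116): 8 bp
  [116,130): 14 bp
  [130,145): 15 bp
  [145,159): 14 bp
  [159,169): 10 bp
  [169,175): 6 bp
  [175,178): 3 bp
  [178,188): 10 bp
  [188,195): 7 bp
  [195,202): 7 bp
  [202,214): 12 bp
  [214,221): 7 bp
  [221,226): 5 bp
  [226,232): 6 bp

[3,5,5,5,6,6,6,7,7,7,8,8,9,9,9,10,10,10,10,11,12,13,13,14,14,15]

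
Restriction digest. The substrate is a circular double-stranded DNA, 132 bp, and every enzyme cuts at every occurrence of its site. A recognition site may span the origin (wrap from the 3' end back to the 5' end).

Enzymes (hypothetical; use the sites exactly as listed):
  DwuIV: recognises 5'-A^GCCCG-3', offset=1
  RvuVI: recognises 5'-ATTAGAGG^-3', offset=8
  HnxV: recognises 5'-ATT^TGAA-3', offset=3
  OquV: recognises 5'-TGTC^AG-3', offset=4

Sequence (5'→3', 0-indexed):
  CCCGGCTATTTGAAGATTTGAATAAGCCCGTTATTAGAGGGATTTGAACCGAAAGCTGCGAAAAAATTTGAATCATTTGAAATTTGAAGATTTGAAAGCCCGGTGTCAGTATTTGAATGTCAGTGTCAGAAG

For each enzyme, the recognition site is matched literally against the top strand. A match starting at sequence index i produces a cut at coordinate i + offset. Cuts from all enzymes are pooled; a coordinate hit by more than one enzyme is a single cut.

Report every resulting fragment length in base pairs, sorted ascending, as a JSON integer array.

[4,4,5,6,6,7,7,8,8,8,9,10,11,15,24]

Site scan:
  DwuIV (AGCCCG, off=1): starts [24, 96, 130] → cuts [25, 97, 131]
  RvuVI (ATTAGAGG, off=8): starts [32] → cuts [40]
  HnxV (ATTTGAA, off=3): starts [7, 15, 41, 65, 74, 81, 89, 110] → cuts [10, 18, 44, 68, 77, 84, 92, 113]
  OquV (TGTCAG, off=4): starts [103, 117, 123] → cuts [107, 121, 127]

Pooled cuts: [10, 18, 25, 40, 44, 68, 77, 84, 92, 97, 107, 113, 121, 127, 131]

Fragment lengths:
  10→18: 8 bp
  18→25: 7 bp
  25→40: 15 bp
  40→44: 4 bp
  44→68: 24 bp
  68→77: 9 bp
  77→84: 7 bp
  84→92: 8 bp
  92→97: 5 bp
  97→107: 10 bp
  107→113: 6 bp
  113→121: 8 bp
  121→127: 6 bp
  127→131: 4 bp
  131→10 (wrap): 132-131+10 = 11 bp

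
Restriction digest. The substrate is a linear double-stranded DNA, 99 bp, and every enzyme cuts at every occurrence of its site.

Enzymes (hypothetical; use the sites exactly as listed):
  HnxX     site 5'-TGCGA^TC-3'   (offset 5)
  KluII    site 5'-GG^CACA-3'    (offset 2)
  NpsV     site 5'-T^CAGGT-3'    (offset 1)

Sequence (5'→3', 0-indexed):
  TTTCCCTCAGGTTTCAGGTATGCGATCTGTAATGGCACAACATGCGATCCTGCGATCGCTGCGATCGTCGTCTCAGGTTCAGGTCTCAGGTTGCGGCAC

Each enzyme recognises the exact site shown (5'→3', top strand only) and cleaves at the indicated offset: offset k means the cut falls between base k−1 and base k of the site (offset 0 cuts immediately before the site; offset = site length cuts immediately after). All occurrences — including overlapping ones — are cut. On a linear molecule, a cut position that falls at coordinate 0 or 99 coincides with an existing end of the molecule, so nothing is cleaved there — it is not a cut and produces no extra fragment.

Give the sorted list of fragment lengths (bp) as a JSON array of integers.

Scan for sites:
  HnxX (TGCGATC, off=5): starts [20, 42, 50, 59] → cuts [25, 47, 55, 64]
  KluII (GGCACA, off=2): starts [33] → cuts [35]
  NpsV (TCAGGT, off=1): starts [6, 13, 72, 78, 85] → cuts [7, 14, 73, 79, 86]

Pooled cuts: [7, 14, 25, 35, 47, 55, 64, 73, 79, 86]

Fragment lengths:
  [0,7): 7 bp
  [7,14): 7 bp
  [14,25): 11 bp
  [25,35): 10 bp
  [35,47): 12 bp
  [47,55): 8 bp
  [55,64): 9 bp
  [64,73): 9 bp
  [73,79): 6 bp
  [79,86): 7 bp
  [86,99): 13 bp

[6,7,7,7,8,9,9,10,11,12,13]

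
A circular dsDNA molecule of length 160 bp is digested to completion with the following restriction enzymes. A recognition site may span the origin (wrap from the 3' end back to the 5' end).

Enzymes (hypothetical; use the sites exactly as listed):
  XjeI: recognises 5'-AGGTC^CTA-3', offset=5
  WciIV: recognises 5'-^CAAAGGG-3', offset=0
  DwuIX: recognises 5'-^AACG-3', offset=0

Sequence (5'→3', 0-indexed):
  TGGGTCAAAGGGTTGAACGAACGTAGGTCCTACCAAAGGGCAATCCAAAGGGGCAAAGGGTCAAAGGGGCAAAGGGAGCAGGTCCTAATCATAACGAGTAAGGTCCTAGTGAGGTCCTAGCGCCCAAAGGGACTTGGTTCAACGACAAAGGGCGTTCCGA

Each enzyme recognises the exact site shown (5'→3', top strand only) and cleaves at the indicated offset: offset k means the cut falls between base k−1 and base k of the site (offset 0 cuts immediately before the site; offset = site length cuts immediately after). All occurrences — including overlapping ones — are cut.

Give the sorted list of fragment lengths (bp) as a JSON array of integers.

Site scan:
  XjeI AGGTCCTA/5: at [24, 79, 100, 111] ⇒ [29, 84, 105, 116]
  WciIV CAAAGGG/0: at [5, 33, 45, 53, 61, 69, 124, 145] ⇒ [5, 33, 45, 53, 61, 69, 124, 145]
  DwuIX AACG/0: at [15, 19, 92, 140] ⇒ [15, 19, 92, 140]

Pooled cuts: [5, 15, 19, 29, 33, 45, 53, 61, 69, 84, 92, 105, 116, 124, 140, 145]

Fragments:
  5→15: 10 bp
  15→19: 4 bp
  19→29: 10 bp
  29→33: 4 bp
  33→45: 12 bp
  45→53: 8 bp
  53→61: 8 bp
  61→69: 8 bp
  69→84: 15 bp
  84→92: 8 bp
  92→105: 13 bp
  105→116: 11 bp
  116→124: 8 bp
  124→140: 16 bp
  140→145: 5 bp
  145→5 (wrap): 160-145+5 = 20 bp

[4,4,5,8,8,8,8,8,10,10,11,12,13,15,16,20]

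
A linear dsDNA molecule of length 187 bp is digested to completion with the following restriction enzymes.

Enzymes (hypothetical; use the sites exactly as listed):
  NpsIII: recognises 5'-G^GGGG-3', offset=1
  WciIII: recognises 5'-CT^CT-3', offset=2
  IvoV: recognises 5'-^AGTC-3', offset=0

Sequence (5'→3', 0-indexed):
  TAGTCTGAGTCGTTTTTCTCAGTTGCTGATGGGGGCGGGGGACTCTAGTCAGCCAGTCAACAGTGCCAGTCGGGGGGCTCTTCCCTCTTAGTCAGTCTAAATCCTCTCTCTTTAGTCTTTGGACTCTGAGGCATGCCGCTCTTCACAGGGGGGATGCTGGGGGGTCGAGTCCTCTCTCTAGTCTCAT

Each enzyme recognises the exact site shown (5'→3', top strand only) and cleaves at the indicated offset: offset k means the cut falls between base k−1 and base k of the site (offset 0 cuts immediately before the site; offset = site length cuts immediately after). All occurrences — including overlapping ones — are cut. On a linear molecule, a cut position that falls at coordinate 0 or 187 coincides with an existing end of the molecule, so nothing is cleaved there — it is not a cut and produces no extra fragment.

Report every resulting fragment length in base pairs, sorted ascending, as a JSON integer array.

[1,1,1,1,2,2,2,2,2,2,3,4,4,5,6,6,6,6,7,7,7,8,8,8,10,12,12,13,15,24]

Site scan:
  NpsIII (GGGGG, off=1): starts [30, 36, 71, 72, 147, 148, 158, 159] → cuts [31, 37, 72, 73, 148, 149, 159, 160]
  WciIII (CTCT, off=2): starts [42, 77, 84, 103, 105, 107, 123, 138, 171, 173, 175] → cuts [44, 79, 86, 105, 107, 109, 125, 140, 173, 175, 177]
  IvoV (AGTC, off=0): starts [1, 7, 46, 54, 67, 89, 93, 113, 167, 179] → cuts [1, 7, 46, 54, 67, 89, 93, 113, 167, 179]

Pooled cuts: [1, 7, 31, 37, 44, 46, 54, 67, 72, 73, 79, 86, 89, 93, 105, 107, 109, 113, 125, 140, 148, 149, 159, 160, 167, 173, 175, 177, 179]

Fragment lengths:
  [0,1): 1 bp
  [1,7): 6 bp
  [7,31): 24 bp
  [31,37): 6 bp
  [37,44): 7 bp
  [44,46): 2 bp
  [46,54): 8 bp
  [54,67): 13 bp
  [67,72): 5 bp
  [72,73): 1 bp
  [73,79): 6 bp
  [79,86): 7 bp
  [86,89): 3 bp
  [89,93): 4 bp
  [93,105): 12 bp
  [105,107): 2 bp
  [107,109): 2 bp
  [109,113): 4 bp
  [113,125): 12 bp
  [125,140): 15 bp
  [140,148): 8 bp
  [148,149): 1 bp
  [149,159): 10 bp
  [159,160): 1 bp
  [160,167): 7 bp
  [167,173): 6 bp
  [173,175): 2 bp
  [175,177): 2 bp
  [177,179): 2 bp
  [179,187): 8 bp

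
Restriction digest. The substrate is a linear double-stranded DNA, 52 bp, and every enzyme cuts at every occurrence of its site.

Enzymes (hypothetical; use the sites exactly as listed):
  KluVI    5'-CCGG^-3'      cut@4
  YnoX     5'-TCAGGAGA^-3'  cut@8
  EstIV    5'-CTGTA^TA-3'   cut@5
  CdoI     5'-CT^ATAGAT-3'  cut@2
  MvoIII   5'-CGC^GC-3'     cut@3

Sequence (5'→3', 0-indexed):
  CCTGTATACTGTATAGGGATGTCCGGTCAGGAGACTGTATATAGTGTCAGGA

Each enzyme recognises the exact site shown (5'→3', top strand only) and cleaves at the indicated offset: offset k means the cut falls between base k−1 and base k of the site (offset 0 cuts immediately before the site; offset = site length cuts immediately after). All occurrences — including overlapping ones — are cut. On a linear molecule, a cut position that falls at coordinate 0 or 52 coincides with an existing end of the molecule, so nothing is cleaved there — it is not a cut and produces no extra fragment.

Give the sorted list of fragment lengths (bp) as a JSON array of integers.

Per-enzyme occurrences:
  KluVI CCGG/4: at [22] ⇒ [26]
  YnoX TCAGGAGA/8: at [26] ⇒ [34]
  EstIV CTGTATA/5: at [1, 8, 34] ⇒ [6, 13, 39]
  CdoI (CTATAGAT, off=2): no sites
  MvoIII (CGCGC, off=3): no sites

All cut coordinates (distinct, sorted): [6, 13, 26, 34, 39]

Fragments:
  [0,6): 6 bp
  [6,13): 7 bp
  [13,26): 13 bp
  [26,34): 8 bp
  [34,39): 5 bp
  [39,52): 13 bp

[5,6,7,8,13,13]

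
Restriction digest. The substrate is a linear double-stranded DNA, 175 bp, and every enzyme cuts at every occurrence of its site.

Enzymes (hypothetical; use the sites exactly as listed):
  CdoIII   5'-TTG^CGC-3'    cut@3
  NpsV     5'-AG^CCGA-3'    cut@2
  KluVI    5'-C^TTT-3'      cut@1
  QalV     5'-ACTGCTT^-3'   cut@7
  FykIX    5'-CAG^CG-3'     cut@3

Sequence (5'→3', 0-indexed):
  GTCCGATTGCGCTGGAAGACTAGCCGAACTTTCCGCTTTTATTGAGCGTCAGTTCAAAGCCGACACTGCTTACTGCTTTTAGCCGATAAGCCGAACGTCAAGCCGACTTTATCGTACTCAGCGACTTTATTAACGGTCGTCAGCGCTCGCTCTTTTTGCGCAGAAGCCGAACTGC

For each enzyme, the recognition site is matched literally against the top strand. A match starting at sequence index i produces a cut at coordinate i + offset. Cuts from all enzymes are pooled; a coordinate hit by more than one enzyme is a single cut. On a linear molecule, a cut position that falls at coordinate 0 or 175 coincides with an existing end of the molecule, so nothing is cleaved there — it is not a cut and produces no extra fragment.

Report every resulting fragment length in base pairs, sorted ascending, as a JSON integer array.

[2,4,4,5,5,6,6,7,8,8,9,9,9,12,12,14,14,18,23]

Per-enzyme occurrences:
  CdoIII TTGCGC/3: at [6, 155] ⇒ [9, 158]
  NpsV AGCCGA/2: at [21, 57, 80, 88, 100, 164] ⇒ [23, 59, 82, 90, 102, 166]
  KluVI CTTT/1: at [28, 35, 75, 106, 124, 151] ⇒ [29, 36, 76, 107, 125, 152]
  QalV ACTGCTT/7: at [64, 71] ⇒ [71, 78]
  FykIX CAGCG/3: at [118, 140] ⇒ [121, 143]

Pooled cuts: [9, 23, 29, 36, 59, 71, 76, 78, 82, 90, 102, 107, 121, 125, 143, 152, 158, 166]

Fragments:
  [0,9): 9 bp
  [9,23): 14 bp
  [23,29): 6 bp
  [29,36): 7 bp
  [36,59): 23 bp
  [59,71): 12 bp
  [71,76): 5 bp
  [76,78): 2 bp
  [78,82): 4 bp
  [82,90): 8 bp
  [90,102): 12 bp
  [102,107): 5 bp
  [107,121): 14 bp
  [121,125): 4 bp
  [125,143): 18 bp
  [143,152): 9 bp
  [152,158): 6 bp
  [158,166): 8 bp
  [166,175): 9 bp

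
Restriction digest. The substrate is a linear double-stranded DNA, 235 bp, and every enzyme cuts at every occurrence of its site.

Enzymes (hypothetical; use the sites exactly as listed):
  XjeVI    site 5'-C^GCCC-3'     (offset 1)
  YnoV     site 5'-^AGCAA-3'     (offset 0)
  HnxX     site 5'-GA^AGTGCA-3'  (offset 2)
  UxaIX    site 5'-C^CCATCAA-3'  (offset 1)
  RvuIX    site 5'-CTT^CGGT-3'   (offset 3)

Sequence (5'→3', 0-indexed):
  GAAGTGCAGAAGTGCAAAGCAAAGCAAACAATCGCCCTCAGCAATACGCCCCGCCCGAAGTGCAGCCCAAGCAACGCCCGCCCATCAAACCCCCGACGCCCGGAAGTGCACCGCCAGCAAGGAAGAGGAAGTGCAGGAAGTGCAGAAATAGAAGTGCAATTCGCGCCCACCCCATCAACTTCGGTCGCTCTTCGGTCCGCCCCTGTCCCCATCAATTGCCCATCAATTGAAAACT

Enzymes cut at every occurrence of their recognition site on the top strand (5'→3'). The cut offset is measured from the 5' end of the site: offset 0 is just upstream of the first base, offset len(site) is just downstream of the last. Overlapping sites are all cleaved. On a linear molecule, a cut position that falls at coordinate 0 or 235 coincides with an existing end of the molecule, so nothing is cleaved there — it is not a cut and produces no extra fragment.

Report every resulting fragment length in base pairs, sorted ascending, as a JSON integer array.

Per-enzyme occurrences:
  XjeVI CGCCC/1: at [32, 46, 51, 74, 78, 96, 163, 197] ⇒ [33, 47, 52, 75, 79, 97, 164, 198]
  YnoV AGCAA/0: at [17, 22, 39, 69, 115] ⇒ [17, 22, 39, 69, 115]
  HnxX GAAGTGCA/2: at [0, 8, 56, 102, 127, 136, 150] ⇒ [2, 10, 58, 104, 129, 138, 152]
  UxaIX CCCATCAA/1: at [80, 170, 207, 218] ⇒ [81, 171, 208, 219]
  RvuIX CTTCGGT/3: at [178, 189] ⇒ [181, 192]

Pooled cuts: [2, 10, 17, 22, 33, 39, 47, 52, 58, 69, 75, 79, 81, 97, 104, 115, 129, 138, 152, 164, 171, 181, 192, 198, 208, 219]

Fragments:
  [0,2): 2 bp
  [2,10): 8 bp
  [10,17): 7 bp
  [17,22): 5 bp
  [22,33): 11 bp
  [33,39): 6 bp
  [39,47): 8 bp
  [47,52): 5 bp
  [52,58): 6 bp
  [58,69): 11 bp
  [69,75): 6 bp
  [75,79): 4 bp
  [79,81): 2 bp
  [81,97): 16 bp
  [97,104): 7 bp
  [104,115): 11 bp
  [115,129): 14 bp
  [129,138): 9 bp
  [138,152): 14 bp
  [152,164): 12 bp
  [164,171): 7 bp
  [171,181): 10 bp
  [181,192): 11 bp
  [192,198): 6 bp
  [198,208): 10 bp
  [208,219): 11 bp
  [219,235): 16 bp

[2,2,4,5,5,6,6,6,6,7,7,7,8,8,9,10,10,11,11,11,11,11,12,14,14,16,16]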